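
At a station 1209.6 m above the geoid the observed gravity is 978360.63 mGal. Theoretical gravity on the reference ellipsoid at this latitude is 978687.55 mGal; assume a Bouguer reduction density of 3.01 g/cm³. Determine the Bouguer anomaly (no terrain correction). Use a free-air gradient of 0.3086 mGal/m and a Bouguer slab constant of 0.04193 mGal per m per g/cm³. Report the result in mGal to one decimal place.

Free-air correction = 0.3086 × 1209.6 = 373.28 mGal
Free-air anomaly = 978360.63 − 978687.55 + (373.28) = 46.36 mGal
Bouguer slab correction = 0.04193 × 3.01 × 1209.6 = 152.66 mGal
Simple Bouguer anomaly = 46.36 − (152.66) = -106.30 mGal

-106.3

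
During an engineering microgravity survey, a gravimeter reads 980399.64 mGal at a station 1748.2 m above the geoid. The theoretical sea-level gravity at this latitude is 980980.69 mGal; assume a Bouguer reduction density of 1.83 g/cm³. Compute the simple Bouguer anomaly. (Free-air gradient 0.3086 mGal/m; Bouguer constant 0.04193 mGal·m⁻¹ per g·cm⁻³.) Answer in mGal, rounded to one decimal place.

Free-air correction = 0.3086 × 1748.2 = 539.49 mGal
Free-air anomaly = 980399.64 − 980980.69 + (539.49) = -41.56 mGal
Bouguer slab correction = 0.04193 × 1.83 × 1748.2 = 134.14 mGal
Simple Bouguer anomaly = -41.56 − (134.14) = -175.70 mGal

-175.7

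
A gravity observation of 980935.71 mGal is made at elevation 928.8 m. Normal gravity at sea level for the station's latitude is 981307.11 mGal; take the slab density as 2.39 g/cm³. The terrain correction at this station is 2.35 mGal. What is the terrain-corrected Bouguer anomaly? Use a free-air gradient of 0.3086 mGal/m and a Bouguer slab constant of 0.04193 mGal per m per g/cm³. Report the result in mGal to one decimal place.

-175.5

Free-air correction = 0.3086 × 928.8 = 286.63 mGal
Free-air anomaly = 980935.71 − 981307.11 + (286.63) = -84.77 mGal
Bouguer slab correction = 0.04193 × 2.39 × 928.8 = 93.08 mGal
Simple Bouguer anomaly = -84.77 − (93.08) = -177.85 mGal
Complete Bouguer anomaly = -177.85 + 2.35 = -175.50 mGal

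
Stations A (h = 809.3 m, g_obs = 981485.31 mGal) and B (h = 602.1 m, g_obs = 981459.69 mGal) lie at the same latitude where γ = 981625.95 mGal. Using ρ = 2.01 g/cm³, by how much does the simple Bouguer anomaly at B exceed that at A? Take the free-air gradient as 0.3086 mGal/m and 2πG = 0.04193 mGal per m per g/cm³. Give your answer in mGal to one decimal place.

-72.1

Δg_SB(A) = 981485.31 − 981625.95 + 0.3086×809.3 − 0.04193×2.01×809.3 = 40.90 mGal
Δg_SB(B) = 981459.69 − 981625.95 + 0.3086×602.1 − 0.04193×2.01×602.1 = -31.20 mGal
Difference = -31.20 − (40.90) = -72.10 mGal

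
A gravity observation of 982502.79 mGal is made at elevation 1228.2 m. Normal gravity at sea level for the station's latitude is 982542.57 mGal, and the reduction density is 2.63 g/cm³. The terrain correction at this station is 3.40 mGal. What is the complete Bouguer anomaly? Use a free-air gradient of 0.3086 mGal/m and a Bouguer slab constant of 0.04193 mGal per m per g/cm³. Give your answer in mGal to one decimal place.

Free-air correction = 0.3086 × 1228.2 = 379.02 mGal
Free-air anomaly = 982502.79 − 982542.57 + (379.02) = 339.24 mGal
Bouguer slab correction = 0.04193 × 2.63 × 1228.2 = 135.44 mGal
Simple Bouguer anomaly = 339.24 − (135.44) = 203.80 mGal
Complete Bouguer anomaly = 203.80 + 3.40 = 207.20 mGal

207.2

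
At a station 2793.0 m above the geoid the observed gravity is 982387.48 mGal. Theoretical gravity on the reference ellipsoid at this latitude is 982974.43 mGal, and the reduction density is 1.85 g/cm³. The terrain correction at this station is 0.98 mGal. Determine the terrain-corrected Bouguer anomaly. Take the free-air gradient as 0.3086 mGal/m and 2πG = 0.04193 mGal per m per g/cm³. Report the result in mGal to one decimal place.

59.3

Free-air correction = 0.3086 × 2793.0 = 861.92 mGal
Free-air anomaly = 982387.48 − 982974.43 + (861.92) = 274.97 mGal
Bouguer slab correction = 0.04193 × 1.85 × 2793.0 = 216.65 mGal
Simple Bouguer anomaly = 274.97 − (216.65) = 58.32 mGal
Complete Bouguer anomaly = 58.32 + 0.98 = 59.30 mGal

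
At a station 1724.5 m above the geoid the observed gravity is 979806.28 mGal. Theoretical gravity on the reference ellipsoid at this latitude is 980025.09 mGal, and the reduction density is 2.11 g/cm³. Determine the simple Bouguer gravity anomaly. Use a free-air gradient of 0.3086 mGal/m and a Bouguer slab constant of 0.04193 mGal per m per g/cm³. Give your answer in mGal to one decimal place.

Free-air correction = 0.3086 × 1724.5 = 532.18 mGal
Free-air anomaly = 979806.28 − 980025.09 + (532.18) = 313.37 mGal
Bouguer slab correction = 0.04193 × 2.11 × 1724.5 = 152.57 mGal
Simple Bouguer anomaly = 313.37 − (152.57) = 160.80 mGal

160.8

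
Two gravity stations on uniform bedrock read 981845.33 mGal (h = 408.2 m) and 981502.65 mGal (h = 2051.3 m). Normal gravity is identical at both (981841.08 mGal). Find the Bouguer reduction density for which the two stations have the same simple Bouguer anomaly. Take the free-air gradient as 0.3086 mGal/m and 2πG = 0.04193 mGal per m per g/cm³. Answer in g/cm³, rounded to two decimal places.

2.39

Δg_obs = 981502.65 − 981845.33 = -342.68 mGal over Δh = 2051.3 − 408.2 = 1643.1 m
Equal Bouguer anomalies ⇒ Δg_obs + (0.3086 − 0.04193ρ)·Δh = 0
0.3086 − 0.04193ρ = −Δg_obs/Δh = 0.20856
ρ = (0.3086 − 0.20856) / 0.04193 = 2.39 g/cm³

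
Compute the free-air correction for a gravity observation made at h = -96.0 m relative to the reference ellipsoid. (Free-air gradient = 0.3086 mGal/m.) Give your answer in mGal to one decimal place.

Free-air correction = 0.3086 × -96.0 = -29.6 mGal

-29.6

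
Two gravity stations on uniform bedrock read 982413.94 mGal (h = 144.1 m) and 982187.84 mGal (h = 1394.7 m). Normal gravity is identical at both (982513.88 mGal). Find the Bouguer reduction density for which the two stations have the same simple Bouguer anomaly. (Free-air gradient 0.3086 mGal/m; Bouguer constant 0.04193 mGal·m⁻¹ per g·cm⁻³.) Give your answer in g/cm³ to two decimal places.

3.05

Δg_obs = 982187.84 − 982413.94 = -226.10 mGal over Δh = 1394.7 − 144.1 = 1250.6 m
Equal Bouguer anomalies ⇒ Δg_obs + (0.3086 − 0.04193ρ)·Δh = 0
0.3086 − 0.04193ρ = −Δg_obs/Δh = 0.18079
ρ = (0.3086 − 0.18079) / 0.04193 = 3.05 g/cm³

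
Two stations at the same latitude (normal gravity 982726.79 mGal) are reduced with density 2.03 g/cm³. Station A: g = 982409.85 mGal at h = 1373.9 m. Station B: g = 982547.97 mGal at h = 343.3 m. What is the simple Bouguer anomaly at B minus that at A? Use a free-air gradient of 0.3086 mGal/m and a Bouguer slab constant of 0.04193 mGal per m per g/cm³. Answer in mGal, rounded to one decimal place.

Δg_SB(A) = 982409.85 − 982726.79 + 0.3086×1373.9 − 0.04193×2.03×1373.9 = -9.90 mGal
Δg_SB(B) = 982547.97 − 982726.79 + 0.3086×343.3 − 0.04193×2.03×343.3 = -102.10 mGal
Difference = -102.10 − (-9.90) = -92.20 mGal

-92.2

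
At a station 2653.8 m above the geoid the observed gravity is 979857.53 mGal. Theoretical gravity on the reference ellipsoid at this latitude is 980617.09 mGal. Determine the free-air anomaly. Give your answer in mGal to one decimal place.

59.4

Free-air correction = 0.3086 × 2653.8 = 818.96 mGal
Free-air anomaly = 979857.53 − 980617.09 + (818.96) = 59.40 mGal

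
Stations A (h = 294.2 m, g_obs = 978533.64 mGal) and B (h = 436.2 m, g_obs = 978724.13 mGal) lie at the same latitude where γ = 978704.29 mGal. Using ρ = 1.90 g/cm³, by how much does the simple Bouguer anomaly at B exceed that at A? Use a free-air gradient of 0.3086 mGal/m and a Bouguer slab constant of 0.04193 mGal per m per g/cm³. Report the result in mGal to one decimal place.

Δg_SB(A) = 978533.64 − 978704.29 + 0.3086×294.2 − 0.04193×1.90×294.2 = -103.30 mGal
Δg_SB(B) = 978724.13 − 978704.29 + 0.3086×436.2 − 0.04193×1.90×436.2 = 119.70 mGal
Difference = 119.70 − (-103.30) = 223.00 mGal

223.0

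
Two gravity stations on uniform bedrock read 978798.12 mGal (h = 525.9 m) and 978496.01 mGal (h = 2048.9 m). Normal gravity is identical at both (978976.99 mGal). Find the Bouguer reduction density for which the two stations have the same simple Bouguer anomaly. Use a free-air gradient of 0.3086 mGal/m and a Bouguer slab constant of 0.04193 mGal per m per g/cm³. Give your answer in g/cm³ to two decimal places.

Δg_obs = 978496.01 − 978798.12 = -302.11 mGal over Δh = 2048.9 − 525.9 = 1523.0 m
Equal Bouguer anomalies ⇒ Δg_obs + (0.3086 − 0.04193ρ)·Δh = 0
0.3086 − 0.04193ρ = −Δg_obs/Δh = 0.19837
ρ = (0.3086 − 0.19837) / 0.04193 = 2.63 g/cm³

2.63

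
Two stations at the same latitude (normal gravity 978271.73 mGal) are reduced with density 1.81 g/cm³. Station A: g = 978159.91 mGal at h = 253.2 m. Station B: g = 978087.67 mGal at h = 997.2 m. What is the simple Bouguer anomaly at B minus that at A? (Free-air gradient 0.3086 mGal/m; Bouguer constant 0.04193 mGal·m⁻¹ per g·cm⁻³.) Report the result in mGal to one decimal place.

100.9

Δg_SB(A) = 978159.91 − 978271.73 + 0.3086×253.2 − 0.04193×1.81×253.2 = -52.90 mGal
Δg_SB(B) = 978087.67 − 978271.73 + 0.3086×997.2 − 0.04193×1.81×997.2 = 48.00 mGal
Difference = 48.00 − (-52.90) = 100.90 mGal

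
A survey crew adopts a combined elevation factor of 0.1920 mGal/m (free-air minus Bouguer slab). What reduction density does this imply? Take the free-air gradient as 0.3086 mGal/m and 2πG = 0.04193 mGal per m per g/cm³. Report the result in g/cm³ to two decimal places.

0.1920 = 0.3086 − 0.04193 × ρ
ρ = (0.3086 − 0.1920) / 0.04193 = 2.78 g/cm³

2.78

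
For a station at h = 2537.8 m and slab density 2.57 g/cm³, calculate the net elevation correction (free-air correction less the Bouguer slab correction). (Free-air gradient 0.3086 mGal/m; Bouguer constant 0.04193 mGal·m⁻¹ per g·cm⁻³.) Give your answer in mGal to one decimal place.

509.7

Combined gradient = 0.3086 − 0.04193 × 2.57 = 0.2008399 mGal/m
Combined elevation correction = 0.2008399 × 2537.8 = 509.7 mGal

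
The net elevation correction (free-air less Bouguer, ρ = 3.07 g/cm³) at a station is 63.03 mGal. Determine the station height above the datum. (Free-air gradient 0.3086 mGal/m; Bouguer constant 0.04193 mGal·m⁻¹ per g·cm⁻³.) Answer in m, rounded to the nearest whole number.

Combined gradient = 0.3086 − 0.04193 × 3.07 = 0.1798749 mGal/m
h = 63.03 / 0.1798749 = 350.41 m

350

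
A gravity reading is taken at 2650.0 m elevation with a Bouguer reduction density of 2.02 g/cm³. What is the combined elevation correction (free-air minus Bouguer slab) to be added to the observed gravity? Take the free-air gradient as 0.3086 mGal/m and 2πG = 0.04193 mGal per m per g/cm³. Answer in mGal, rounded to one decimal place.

Combined gradient = 0.3086 − 0.04193 × 2.02 = 0.2239014 mGal/m
Combined elevation correction = 0.2239014 × 2650.0 = 593.3 mGal

593.3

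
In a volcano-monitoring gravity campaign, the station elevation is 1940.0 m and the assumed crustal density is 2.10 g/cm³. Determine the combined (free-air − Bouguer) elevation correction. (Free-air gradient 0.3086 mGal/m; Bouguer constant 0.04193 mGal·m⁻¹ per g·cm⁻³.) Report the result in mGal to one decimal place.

427.9

Combined gradient = 0.3086 − 0.04193 × 2.10 = 0.2205470 mGal/m
Combined elevation correction = 0.2205470 × 1940.0 = 427.9 mGal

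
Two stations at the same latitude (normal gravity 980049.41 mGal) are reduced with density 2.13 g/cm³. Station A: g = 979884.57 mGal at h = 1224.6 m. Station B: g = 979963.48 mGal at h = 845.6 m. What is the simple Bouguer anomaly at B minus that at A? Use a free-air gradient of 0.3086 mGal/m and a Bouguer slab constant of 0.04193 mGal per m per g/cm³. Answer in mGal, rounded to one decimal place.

Δg_SB(A) = 979884.57 − 980049.41 + 0.3086×1224.6 − 0.04193×2.13×1224.6 = 103.70 mGal
Δg_SB(B) = 979963.48 − 980049.41 + 0.3086×845.6 − 0.04193×2.13×845.6 = 99.50 mGal
Difference = 99.50 − (103.70) = -4.20 mGal

-4.2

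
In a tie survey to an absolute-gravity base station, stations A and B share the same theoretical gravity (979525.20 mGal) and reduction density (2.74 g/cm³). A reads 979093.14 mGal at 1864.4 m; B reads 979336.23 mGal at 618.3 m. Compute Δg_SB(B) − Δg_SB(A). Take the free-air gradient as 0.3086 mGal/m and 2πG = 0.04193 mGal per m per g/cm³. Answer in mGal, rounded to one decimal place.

Δg_SB(A) = 979093.14 − 979525.20 + 0.3086×1864.4 − 0.04193×2.74×1864.4 = -70.90 mGal
Δg_SB(B) = 979336.23 − 979525.20 + 0.3086×618.3 − 0.04193×2.74×618.3 = -69.20 mGal
Difference = -69.20 − (-70.90) = 1.70 mGal

1.7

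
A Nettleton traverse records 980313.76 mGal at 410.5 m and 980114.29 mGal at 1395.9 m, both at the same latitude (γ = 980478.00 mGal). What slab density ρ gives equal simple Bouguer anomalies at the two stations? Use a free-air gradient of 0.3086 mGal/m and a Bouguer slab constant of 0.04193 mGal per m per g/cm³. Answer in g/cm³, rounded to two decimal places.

2.53

Δg_obs = 980114.29 − 980313.76 = -199.47 mGal over Δh = 1395.9 − 410.5 = 985.4 m
Equal Bouguer anomalies ⇒ Δg_obs + (0.3086 − 0.04193ρ)·Δh = 0
0.3086 − 0.04193ρ = −Δg_obs/Δh = 0.20243
ρ = (0.3086 − 0.20243) / 0.04193 = 2.53 g/cm³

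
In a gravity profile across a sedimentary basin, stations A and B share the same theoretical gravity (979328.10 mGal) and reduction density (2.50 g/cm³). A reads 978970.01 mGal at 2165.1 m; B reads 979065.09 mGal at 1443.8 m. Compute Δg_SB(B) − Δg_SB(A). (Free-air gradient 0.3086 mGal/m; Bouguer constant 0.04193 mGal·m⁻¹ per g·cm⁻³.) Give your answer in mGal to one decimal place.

Δg_SB(A) = 978970.01 − 979328.10 + 0.3086×2165.1 − 0.04193×2.50×2165.1 = 83.10 mGal
Δg_SB(B) = 979065.09 − 979328.10 + 0.3086×1443.8 − 0.04193×2.50×1443.8 = 31.20 mGal
Difference = 31.20 − (83.10) = -51.90 mGal

-51.9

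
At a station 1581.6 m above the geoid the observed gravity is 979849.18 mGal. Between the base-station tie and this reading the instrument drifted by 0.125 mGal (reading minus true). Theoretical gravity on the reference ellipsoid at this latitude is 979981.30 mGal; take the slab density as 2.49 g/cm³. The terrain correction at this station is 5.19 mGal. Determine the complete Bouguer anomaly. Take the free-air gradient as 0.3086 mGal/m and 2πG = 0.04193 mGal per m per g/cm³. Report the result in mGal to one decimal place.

195.9

Drift-corrected reading = 979849.18 − (0.125) = 979849.055 mGal
Free-air correction = 0.3086 × 1581.6 = 488.08 mGal
Free-air anomaly = 979849.055 − 979981.30 + (488.08) = 355.835 mGal
Bouguer slab correction = 0.04193 × 2.49 × 1581.6 = 165.13 mGal
Simple Bouguer anomaly = 355.835 − (165.13) = 190.705 mGal
Complete Bouguer anomaly = 190.705 + 5.19 = 195.895 mGal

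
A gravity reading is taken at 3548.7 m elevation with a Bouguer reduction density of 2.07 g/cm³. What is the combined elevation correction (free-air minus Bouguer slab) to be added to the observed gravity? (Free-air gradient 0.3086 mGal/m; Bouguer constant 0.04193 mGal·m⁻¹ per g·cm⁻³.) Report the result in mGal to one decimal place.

787.1

Combined gradient = 0.3086 − 0.04193 × 2.07 = 0.2218049 mGal/m
Combined elevation correction = 0.2218049 × 3548.7 = 787.1 mGal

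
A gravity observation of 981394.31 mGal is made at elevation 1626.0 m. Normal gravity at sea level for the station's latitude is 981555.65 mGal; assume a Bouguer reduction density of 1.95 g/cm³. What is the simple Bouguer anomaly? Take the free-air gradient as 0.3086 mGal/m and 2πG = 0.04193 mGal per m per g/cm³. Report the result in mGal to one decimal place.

207.5

Free-air correction = 0.3086 × 1626.0 = 501.78 mGal
Free-air anomaly = 981394.31 − 981555.65 + (501.78) = 340.44 mGal
Bouguer slab correction = 0.04193 × 1.95 × 1626.0 = 132.95 mGal
Simple Bouguer anomaly = 340.44 − (132.95) = 207.49 mGal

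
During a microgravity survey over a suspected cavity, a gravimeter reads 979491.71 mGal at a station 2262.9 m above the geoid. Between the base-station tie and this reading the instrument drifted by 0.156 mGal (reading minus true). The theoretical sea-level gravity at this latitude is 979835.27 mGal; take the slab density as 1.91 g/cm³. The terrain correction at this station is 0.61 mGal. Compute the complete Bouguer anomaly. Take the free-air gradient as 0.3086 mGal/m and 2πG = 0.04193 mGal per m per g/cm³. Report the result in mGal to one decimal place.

174.0

Drift-corrected reading = 979491.71 − (0.156) = 979491.554 mGal
Free-air correction = 0.3086 × 2262.9 = 698.33 mGal
Free-air anomaly = 979491.554 − 979835.27 + (698.33) = 354.614 mGal
Bouguer slab correction = 0.04193 × 1.91 × 2262.9 = 181.23 mGal
Simple Bouguer anomaly = 354.614 − (181.23) = 173.384 mGal
Complete Bouguer anomaly = 173.384 + 0.61 = 173.994 mGal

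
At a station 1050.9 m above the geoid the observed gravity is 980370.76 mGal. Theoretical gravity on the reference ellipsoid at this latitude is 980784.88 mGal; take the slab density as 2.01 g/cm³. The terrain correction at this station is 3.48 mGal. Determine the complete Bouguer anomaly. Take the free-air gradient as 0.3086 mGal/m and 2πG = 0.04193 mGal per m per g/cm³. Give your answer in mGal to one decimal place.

-174.9

Free-air correction = 0.3086 × 1050.9 = 324.31 mGal
Free-air anomaly = 980370.76 − 980784.88 + (324.31) = -89.81 mGal
Bouguer slab correction = 0.04193 × 2.01 × 1050.9 = 88.57 mGal
Simple Bouguer anomaly = -89.81 − (88.57) = -178.38 mGal
Complete Bouguer anomaly = -178.38 + 3.48 = -174.90 mGal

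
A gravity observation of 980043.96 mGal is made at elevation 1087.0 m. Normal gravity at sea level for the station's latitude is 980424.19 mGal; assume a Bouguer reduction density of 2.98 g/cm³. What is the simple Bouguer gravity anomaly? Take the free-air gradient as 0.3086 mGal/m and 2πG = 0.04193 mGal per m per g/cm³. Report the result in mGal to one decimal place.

Free-air correction = 0.3086 × 1087.0 = 335.45 mGal
Free-air anomaly = 980043.96 − 980424.19 + (335.45) = -44.78 mGal
Bouguer slab correction = 0.04193 × 2.98 × 1087.0 = 135.82 mGal
Simple Bouguer anomaly = -44.78 − (135.82) = -180.60 mGal

-180.6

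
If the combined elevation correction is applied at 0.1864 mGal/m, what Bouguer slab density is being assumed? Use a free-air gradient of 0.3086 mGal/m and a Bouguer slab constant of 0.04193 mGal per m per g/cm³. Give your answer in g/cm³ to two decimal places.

2.91

0.1864 = 0.3086 − 0.04193 × ρ
ρ = (0.3086 − 0.1864) / 0.04193 = 2.91 g/cm³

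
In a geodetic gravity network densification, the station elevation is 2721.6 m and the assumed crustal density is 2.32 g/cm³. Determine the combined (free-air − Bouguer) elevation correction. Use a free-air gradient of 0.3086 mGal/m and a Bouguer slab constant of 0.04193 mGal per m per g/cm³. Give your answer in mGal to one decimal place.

575.1

Combined gradient = 0.3086 − 0.04193 × 2.32 = 0.2113224 mGal/m
Combined elevation correction = 0.2113224 × 2721.6 = 575.1 mGal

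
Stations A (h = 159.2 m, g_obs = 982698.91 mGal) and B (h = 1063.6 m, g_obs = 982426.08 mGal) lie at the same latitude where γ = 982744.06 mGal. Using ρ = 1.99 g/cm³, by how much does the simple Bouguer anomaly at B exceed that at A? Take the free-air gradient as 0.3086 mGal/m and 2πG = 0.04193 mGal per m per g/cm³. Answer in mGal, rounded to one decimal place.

Δg_SB(A) = 982698.91 − 982744.06 + 0.3086×159.2 − 0.04193×1.99×159.2 = -9.30 mGal
Δg_SB(B) = 982426.08 − 982744.06 + 0.3086×1063.6 − 0.04193×1.99×1063.6 = -78.50 mGal
Difference = -78.50 − (-9.30) = -69.20 mGal

-69.2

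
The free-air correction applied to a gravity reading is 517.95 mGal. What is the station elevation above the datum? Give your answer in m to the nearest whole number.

1678

h = 517.95 / 0.3086 = 1678.39 m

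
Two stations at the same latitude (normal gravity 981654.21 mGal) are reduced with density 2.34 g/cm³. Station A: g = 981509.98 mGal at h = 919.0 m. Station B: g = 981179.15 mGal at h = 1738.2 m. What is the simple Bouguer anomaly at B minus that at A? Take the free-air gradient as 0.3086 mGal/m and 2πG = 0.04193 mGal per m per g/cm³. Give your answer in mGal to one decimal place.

-158.4

Δg_SB(A) = 981509.98 − 981654.21 + 0.3086×919.0 − 0.04193×2.34×919.0 = 49.20 mGal
Δg_SB(B) = 981179.15 − 981654.21 + 0.3086×1738.2 − 0.04193×2.34×1738.2 = -109.20 mGal
Difference = -109.20 − (49.20) = -158.40 mGal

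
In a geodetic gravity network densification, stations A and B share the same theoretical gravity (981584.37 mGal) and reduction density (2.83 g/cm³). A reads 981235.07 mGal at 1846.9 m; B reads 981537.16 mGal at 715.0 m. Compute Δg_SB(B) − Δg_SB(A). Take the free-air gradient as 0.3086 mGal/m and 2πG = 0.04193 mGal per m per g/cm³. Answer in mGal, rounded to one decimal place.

87.1

Δg_SB(A) = 981235.07 − 981584.37 + 0.3086×1846.9 − 0.04193×2.83×1846.9 = 1.50 mGal
Δg_SB(B) = 981537.16 − 981584.37 + 0.3086×715.0 − 0.04193×2.83×715.0 = 88.60 mGal
Difference = 88.60 − (1.50) = 87.10 mGal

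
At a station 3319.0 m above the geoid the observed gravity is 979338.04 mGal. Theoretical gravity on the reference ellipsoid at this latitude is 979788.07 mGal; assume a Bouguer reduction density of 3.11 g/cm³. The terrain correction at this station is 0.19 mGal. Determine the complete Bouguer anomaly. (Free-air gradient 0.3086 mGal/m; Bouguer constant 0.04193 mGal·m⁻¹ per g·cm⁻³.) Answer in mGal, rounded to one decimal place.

141.6

Free-air correction = 0.3086 × 3319.0 = 1024.24 mGal
Free-air anomaly = 979338.04 − 979788.07 + (1024.24) = 574.21 mGal
Bouguer slab correction = 0.04193 × 3.11 × 3319.0 = 432.81 mGal
Simple Bouguer anomaly = 574.21 − (432.81) = 141.40 mGal
Complete Bouguer anomaly = 141.40 + 0.19 = 141.59 mGal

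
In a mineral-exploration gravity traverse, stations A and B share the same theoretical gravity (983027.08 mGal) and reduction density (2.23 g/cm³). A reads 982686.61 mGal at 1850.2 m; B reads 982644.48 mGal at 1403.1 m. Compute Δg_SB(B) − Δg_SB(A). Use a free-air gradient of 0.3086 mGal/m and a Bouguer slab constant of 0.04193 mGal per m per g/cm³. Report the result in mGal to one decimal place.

-138.3

Δg_SB(A) = 982686.61 − 983027.08 + 0.3086×1850.2 − 0.04193×2.23×1850.2 = 57.50 mGal
Δg_SB(B) = 982644.48 − 983027.08 + 0.3086×1403.1 − 0.04193×2.23×1403.1 = -80.80 mGal
Difference = -80.80 − (57.50) = -138.30 mGal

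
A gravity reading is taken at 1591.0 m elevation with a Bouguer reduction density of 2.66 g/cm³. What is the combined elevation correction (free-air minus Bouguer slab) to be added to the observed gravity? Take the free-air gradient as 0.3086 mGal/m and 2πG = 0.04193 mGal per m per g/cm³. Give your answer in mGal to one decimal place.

Combined gradient = 0.3086 − 0.04193 × 2.66 = 0.1970662 mGal/m
Combined elevation correction = 0.1970662 × 1591.0 = 313.5 mGal

313.5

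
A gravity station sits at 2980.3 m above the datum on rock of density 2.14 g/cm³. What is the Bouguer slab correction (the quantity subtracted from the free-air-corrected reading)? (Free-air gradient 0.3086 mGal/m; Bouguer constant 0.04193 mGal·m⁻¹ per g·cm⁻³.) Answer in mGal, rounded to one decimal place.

Bouguer slab correction = 0.04193 × 2.14 × 2980.3 = 267.4 mGal

267.4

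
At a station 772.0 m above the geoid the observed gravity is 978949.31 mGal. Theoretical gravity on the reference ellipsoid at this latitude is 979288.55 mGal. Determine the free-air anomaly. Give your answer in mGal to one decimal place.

-101.0

Free-air correction = 0.3086 × 772.0 = 238.24 mGal
Free-air anomaly = 978949.31 − 979288.55 + (238.24) = -101.00 mGal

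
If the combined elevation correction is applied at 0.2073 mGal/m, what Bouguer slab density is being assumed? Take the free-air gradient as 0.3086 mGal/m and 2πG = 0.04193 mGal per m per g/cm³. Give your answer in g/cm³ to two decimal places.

2.42

0.2073 = 0.3086 − 0.04193 × ρ
ρ = (0.3086 − 0.2073) / 0.04193 = 2.42 g/cm³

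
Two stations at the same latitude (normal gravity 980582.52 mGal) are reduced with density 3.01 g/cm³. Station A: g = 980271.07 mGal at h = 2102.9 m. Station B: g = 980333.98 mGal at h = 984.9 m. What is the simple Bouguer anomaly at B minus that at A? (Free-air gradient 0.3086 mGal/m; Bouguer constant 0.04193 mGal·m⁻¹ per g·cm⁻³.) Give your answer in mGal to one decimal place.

Δg_SB(A) = 980271.07 − 980582.52 + 0.3086×2102.9 − 0.04193×3.01×2102.9 = 72.10 mGal
Δg_SB(B) = 980333.98 − 980582.52 + 0.3086×984.9 − 0.04193×3.01×984.9 = -68.90 mGal
Difference = -68.90 − (72.10) = -141.00 mGal

-141.0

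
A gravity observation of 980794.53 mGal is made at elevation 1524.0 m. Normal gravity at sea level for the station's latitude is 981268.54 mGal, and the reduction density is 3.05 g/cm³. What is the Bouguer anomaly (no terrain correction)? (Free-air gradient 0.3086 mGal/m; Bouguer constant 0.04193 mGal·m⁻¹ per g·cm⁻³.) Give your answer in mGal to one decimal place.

-198.6

Free-air correction = 0.3086 × 1524.0 = 470.31 mGal
Free-air anomaly = 980794.53 − 981268.54 + (470.31) = -3.70 mGal
Bouguer slab correction = 0.04193 × 3.05 × 1524.0 = 194.90 mGal
Simple Bouguer anomaly = -3.70 − (194.90) = -198.60 mGal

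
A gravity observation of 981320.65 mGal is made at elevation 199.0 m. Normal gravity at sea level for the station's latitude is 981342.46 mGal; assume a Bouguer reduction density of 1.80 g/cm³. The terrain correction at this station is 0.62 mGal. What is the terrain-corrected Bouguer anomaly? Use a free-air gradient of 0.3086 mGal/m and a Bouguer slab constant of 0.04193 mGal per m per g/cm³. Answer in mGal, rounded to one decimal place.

25.2

Free-air correction = 0.3086 × 199.0 = 61.41 mGal
Free-air anomaly = 981320.65 − 981342.46 + (61.41) = 39.60 mGal
Bouguer slab correction = 0.04193 × 1.80 × 199.0 = 15.02 mGal
Simple Bouguer anomaly = 39.60 − (15.02) = 24.58 mGal
Complete Bouguer anomaly = 24.58 + 0.62 = 25.20 mGal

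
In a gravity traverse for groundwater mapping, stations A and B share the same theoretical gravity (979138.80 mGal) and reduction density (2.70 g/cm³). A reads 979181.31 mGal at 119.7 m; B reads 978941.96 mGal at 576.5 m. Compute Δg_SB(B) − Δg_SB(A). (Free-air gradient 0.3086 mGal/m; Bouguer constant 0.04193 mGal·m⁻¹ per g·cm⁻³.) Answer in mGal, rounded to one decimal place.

Δg_SB(A) = 979181.31 − 979138.80 + 0.3086×119.7 − 0.04193×2.70×119.7 = 65.90 mGal
Δg_SB(B) = 978941.96 − 979138.80 + 0.3086×576.5 − 0.04193×2.70×576.5 = -84.20 mGal
Difference = -84.20 − (65.90) = -150.10 mGal

-150.1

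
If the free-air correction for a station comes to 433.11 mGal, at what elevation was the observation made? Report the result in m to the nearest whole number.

h = 433.11 / 0.3086 = 1403.47 m

1403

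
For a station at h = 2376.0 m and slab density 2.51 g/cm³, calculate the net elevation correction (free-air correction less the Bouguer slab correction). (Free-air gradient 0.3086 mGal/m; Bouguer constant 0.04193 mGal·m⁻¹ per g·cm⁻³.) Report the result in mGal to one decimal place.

483.2

Combined gradient = 0.3086 − 0.04193 × 2.51 = 0.2033557 mGal/m
Combined elevation correction = 0.2033557 × 2376.0 = 483.2 mGal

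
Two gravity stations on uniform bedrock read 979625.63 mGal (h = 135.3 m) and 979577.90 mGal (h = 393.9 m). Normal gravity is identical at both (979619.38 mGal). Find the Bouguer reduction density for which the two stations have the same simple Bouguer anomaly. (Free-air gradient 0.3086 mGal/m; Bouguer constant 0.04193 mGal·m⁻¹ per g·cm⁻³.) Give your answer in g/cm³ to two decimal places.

2.96

Δg_obs = 979577.90 − 979625.63 = -47.73 mGal over Δh = 393.9 − 135.3 = 258.6 m
Equal Bouguer anomalies ⇒ Δg_obs + (0.3086 − 0.04193ρ)·Δh = 0
0.3086 − 0.04193ρ = −Δg_obs/Δh = 0.18457
ρ = (0.3086 − 0.18457) / 0.04193 = 2.96 g/cm³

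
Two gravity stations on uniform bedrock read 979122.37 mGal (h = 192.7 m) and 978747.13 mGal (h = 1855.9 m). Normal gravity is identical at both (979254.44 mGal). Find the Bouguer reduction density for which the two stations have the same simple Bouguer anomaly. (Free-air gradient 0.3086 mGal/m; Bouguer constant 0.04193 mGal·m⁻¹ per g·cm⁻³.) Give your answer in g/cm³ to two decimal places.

1.98

Δg_obs = 978747.13 − 979122.37 = -375.24 mGal over Δh = 1855.9 − 192.7 = 1663.2 m
Equal Bouguer anomalies ⇒ Δg_obs + (0.3086 − 0.04193ρ)·Δh = 0
0.3086 − 0.04193ρ = −Δg_obs/Δh = 0.22561
ρ = (0.3086 − 0.22561) / 0.04193 = 1.98 g/cm³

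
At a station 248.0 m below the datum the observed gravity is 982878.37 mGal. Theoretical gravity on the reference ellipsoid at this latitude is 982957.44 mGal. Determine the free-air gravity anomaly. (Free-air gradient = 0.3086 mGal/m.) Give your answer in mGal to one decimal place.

Free-air correction = 0.3086 × -248.0 = -76.53 mGal
Free-air anomaly = 982878.37 − 982957.44 + (-76.53) = -155.60 mGal

-155.6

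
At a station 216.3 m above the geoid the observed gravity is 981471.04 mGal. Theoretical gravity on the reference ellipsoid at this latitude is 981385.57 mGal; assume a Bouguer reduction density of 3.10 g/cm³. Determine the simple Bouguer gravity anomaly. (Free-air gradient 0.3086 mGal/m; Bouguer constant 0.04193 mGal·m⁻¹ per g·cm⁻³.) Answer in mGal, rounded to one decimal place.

Free-air correction = 0.3086 × 216.3 = 66.75 mGal
Free-air anomaly = 981471.04 − 981385.57 + (66.75) = 152.22 mGal
Bouguer slab correction = 0.04193 × 3.10 × 216.3 = 28.12 mGal
Simple Bouguer anomaly = 152.22 − (28.12) = 124.10 mGal

124.1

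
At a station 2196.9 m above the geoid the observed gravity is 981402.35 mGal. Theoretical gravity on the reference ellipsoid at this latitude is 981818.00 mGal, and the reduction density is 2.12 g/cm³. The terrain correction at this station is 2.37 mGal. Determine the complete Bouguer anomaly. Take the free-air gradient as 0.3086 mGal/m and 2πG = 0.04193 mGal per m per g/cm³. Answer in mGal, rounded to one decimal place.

69.4

Free-air correction = 0.3086 × 2196.9 = 677.96 mGal
Free-air anomaly = 981402.35 − 981818.00 + (677.96) = 262.31 mGal
Bouguer slab correction = 0.04193 × 2.12 × 2196.9 = 195.29 mGal
Simple Bouguer anomaly = 262.31 − (195.29) = 67.02 mGal
Complete Bouguer anomaly = 67.02 + 2.37 = 69.39 mGal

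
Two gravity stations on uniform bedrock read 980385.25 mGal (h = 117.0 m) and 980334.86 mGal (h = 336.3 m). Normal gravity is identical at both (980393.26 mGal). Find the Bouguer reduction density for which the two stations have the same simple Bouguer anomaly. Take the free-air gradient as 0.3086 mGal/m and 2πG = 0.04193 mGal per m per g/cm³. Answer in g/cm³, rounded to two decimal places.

1.88

Δg_obs = 980334.86 − 980385.25 = -50.39 mGal over Δh = 336.3 − 117.0 = 219.3 m
Equal Bouguer anomalies ⇒ Δg_obs + (0.3086 − 0.04193ρ)·Δh = 0
0.3086 − 0.04193ρ = −Δg_obs/Δh = 0.22978
ρ = (0.3086 − 0.22978) / 0.04193 = 1.88 g/cm³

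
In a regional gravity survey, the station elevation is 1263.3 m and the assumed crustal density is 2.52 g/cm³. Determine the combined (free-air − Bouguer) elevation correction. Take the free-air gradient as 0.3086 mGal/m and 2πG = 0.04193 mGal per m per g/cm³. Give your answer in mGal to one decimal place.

256.4

Combined gradient = 0.3086 − 0.04193 × 2.52 = 0.2029364 mGal/m
Combined elevation correction = 0.2029364 × 1263.3 = 256.4 mGal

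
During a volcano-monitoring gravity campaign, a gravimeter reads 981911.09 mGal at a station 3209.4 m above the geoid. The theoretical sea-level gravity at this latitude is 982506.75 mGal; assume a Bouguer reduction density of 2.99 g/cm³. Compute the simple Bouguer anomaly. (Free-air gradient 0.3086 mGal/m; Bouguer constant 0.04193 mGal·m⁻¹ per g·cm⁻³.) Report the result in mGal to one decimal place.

Free-air correction = 0.3086 × 3209.4 = 990.42 mGal
Free-air anomaly = 981911.09 − 982506.75 + (990.42) = 394.76 mGal
Bouguer slab correction = 0.04193 × 2.99 × 3209.4 = 402.36 mGal
Simple Bouguer anomaly = 394.76 − (402.36) = -7.60 mGal

-7.6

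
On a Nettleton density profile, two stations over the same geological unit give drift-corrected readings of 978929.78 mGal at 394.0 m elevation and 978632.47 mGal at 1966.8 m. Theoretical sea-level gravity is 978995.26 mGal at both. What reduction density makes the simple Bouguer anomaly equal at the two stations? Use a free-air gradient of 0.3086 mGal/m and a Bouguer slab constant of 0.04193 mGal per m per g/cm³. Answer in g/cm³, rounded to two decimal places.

Δg_obs = 978632.47 − 978929.78 = -297.31 mGal over Δh = 1966.8 − 394.0 = 1572.8 m
Equal Bouguer anomalies ⇒ Δg_obs + (0.3086 − 0.04193ρ)·Δh = 0
0.3086 − 0.04193ρ = −Δg_obs/Δh = 0.18903
ρ = (0.3086 − 0.18903) / 0.04193 = 2.85 g/cm³

2.85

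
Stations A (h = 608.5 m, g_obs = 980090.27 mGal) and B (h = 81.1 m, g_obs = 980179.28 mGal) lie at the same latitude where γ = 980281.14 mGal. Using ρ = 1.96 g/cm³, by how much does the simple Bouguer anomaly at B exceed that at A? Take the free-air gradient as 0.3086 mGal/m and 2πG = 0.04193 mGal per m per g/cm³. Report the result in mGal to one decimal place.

-30.4

Δg_SB(A) = 980090.27 − 980281.14 + 0.3086×608.5 − 0.04193×1.96×608.5 = -53.10 mGal
Δg_SB(B) = 980179.28 − 980281.14 + 0.3086×81.1 − 0.04193×1.96×81.1 = -83.50 mGal
Difference = -83.50 − (-53.10) = -30.40 mGal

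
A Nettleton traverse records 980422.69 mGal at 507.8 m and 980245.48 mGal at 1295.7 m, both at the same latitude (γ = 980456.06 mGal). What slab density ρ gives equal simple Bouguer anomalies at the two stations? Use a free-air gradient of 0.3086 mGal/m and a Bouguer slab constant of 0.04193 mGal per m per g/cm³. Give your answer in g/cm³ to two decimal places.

2.00

Δg_obs = 980245.48 − 980422.69 = -177.21 mGal over Δh = 1295.7 − 507.8 = 787.9 m
Equal Bouguer anomalies ⇒ Δg_obs + (0.3086 − 0.04193ρ)·Δh = 0
0.3086 − 0.04193ρ = −Δg_obs/Δh = 0.22491
ρ = (0.3086 − 0.22491) / 0.04193 = 2.00 g/cm³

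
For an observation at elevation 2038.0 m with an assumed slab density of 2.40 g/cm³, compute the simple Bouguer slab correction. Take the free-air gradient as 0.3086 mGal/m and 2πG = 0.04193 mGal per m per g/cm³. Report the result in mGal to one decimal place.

205.1

Bouguer slab correction = 0.04193 × 2.40 × 2038.0 = 205.1 mGal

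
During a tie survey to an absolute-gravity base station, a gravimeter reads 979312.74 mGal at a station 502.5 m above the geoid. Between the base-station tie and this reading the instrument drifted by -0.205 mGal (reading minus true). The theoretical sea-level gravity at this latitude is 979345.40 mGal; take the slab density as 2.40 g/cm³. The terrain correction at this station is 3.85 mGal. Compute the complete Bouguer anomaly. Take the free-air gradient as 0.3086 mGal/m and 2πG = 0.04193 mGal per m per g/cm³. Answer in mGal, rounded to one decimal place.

75.9

Drift-corrected reading = 979312.74 − (-0.205) = 979312.945 mGal
Free-air correction = 0.3086 × 502.5 = 155.07 mGal
Free-air anomaly = 979312.945 − 979345.40 + (155.07) = 122.615 mGal
Bouguer slab correction = 0.04193 × 2.40 × 502.5 = 50.57 mGal
Simple Bouguer anomaly = 122.615 − (50.57) = 72.045 mGal
Complete Bouguer anomaly = 72.045 + 3.85 = 75.895 mGal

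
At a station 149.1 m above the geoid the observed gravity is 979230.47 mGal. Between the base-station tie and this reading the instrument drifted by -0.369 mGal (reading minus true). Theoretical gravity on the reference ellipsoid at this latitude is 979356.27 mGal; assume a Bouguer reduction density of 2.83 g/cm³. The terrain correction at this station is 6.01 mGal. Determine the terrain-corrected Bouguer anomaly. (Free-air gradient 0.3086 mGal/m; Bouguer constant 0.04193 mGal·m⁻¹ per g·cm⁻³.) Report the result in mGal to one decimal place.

-91.1

Drift-corrected reading = 979230.47 − (-0.369) = 979230.839 mGal
Free-air correction = 0.3086 × 149.1 = 46.01 mGal
Free-air anomaly = 979230.839 − 979356.27 + (46.01) = -79.421 mGal
Bouguer slab correction = 0.04193 × 2.83 × 149.1 = 17.69 mGal
Simple Bouguer anomaly = -79.421 − (17.69) = -97.111 mGal
Complete Bouguer anomaly = -97.111 + 6.01 = -91.101 mGal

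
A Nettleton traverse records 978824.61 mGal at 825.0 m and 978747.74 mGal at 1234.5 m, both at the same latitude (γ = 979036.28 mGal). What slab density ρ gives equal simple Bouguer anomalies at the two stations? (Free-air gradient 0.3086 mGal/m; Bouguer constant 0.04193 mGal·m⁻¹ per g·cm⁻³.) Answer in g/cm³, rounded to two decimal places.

Δg_obs = 978747.74 − 978824.61 = -76.87 mGal over Δh = 1234.5 − 825.0 = 409.5 m
Equal Bouguer anomalies ⇒ Δg_obs + (0.3086 − 0.04193ρ)·Δh = 0
0.3086 − 0.04193ρ = −Δg_obs/Δh = 0.18772
ρ = (0.3086 − 0.18772) / 0.04193 = 2.88 g/cm³

2.88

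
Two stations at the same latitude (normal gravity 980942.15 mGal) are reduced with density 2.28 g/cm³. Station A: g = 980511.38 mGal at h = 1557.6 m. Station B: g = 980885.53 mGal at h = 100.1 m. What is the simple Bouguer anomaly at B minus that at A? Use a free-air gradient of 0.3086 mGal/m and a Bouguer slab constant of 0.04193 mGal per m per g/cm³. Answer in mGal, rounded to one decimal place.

Δg_SB(A) = 980511.38 − 980942.15 + 0.3086×1557.6 − 0.04193×2.28×1557.6 = -99.00 mGal
Δg_SB(B) = 980885.53 − 980942.15 + 0.3086×100.1 − 0.04193×2.28×100.1 = -35.30 mGal
Difference = -35.30 − (-99.00) = 63.70 mGal

63.7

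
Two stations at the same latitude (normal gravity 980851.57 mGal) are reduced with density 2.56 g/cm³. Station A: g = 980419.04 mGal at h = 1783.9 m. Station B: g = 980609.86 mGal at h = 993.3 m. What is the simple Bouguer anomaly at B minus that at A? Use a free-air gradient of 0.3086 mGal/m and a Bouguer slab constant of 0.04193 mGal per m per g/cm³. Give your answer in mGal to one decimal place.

31.7

Δg_SB(A) = 980419.04 − 980851.57 + 0.3086×1783.9 − 0.04193×2.56×1783.9 = -73.50 mGal
Δg_SB(B) = 980609.86 − 980851.57 + 0.3086×993.3 − 0.04193×2.56×993.3 = -41.80 mGal
Difference = -41.80 − (-73.50) = 31.70 mGal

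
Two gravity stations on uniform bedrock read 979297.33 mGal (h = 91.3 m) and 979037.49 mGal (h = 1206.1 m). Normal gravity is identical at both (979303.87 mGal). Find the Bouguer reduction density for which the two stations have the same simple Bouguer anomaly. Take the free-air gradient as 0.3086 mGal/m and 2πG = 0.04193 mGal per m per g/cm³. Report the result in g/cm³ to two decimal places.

1.80

Δg_obs = 979037.49 − 979297.33 = -259.84 mGal over Δh = 1206.1 − 91.3 = 1114.8 m
Equal Bouguer anomalies ⇒ Δg_obs + (0.3086 − 0.04193ρ)·Δh = 0
0.3086 − 0.04193ρ = −Δg_obs/Δh = 0.23308
ρ = (0.3086 − 0.23308) / 0.04193 = 1.80 g/cm³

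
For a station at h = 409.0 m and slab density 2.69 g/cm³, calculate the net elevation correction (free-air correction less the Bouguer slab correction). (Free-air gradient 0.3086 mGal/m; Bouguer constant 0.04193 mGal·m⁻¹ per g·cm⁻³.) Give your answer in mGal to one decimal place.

80.1

Combined gradient = 0.3086 − 0.04193 × 2.69 = 0.1958083 mGal/m
Combined elevation correction = 0.1958083 × 409.0 = 80.1 mGal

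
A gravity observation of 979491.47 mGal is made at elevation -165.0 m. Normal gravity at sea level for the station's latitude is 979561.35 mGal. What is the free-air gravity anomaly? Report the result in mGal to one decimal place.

Free-air correction = 0.3086 × -165.0 = -50.92 mGal
Free-air anomaly = 979491.47 − 979561.35 + (-50.92) = -120.80 mGal

-120.8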